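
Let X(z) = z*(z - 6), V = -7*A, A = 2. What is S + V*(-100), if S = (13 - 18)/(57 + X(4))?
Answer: 68595/49 ≈ 1399.9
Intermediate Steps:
V = -14 (V = -7*2 = -14)
X(z) = z*(-6 + z)
S = -5/49 (S = (13 - 18)/(57 + 4*(-6 + 4)) = -5/(57 + 4*(-2)) = -5/(57 - 8) = -5/49 ≈ -0.10204)
S + V*(-100) = -5/49 - 14*(-100) = -5/49 + 1400 = 68595/49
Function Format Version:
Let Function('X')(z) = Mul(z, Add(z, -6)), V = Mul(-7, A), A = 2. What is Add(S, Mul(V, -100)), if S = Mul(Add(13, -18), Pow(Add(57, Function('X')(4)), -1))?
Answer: Rational(68595, 49) ≈ 1399.9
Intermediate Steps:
V = -14 (V = Mul(-7, 2) = -14)
Function('X')(z) = Mul(z, Add(-6, z))
S = Rational(-5, 49) (S = Mul(Add(13, -18), Pow(Add(57, Mul(4, Add(-6, 4))), -1)) = Mul(-5, Pow(Add(57, Mul(4, -2)), -1)) = Mul(-5, Pow(Add(57, -8), -1)) = Mul(-5, Pow(49, -1)) = Mul(-5, Rational(1, 49)) = Rational(-5, 49) ≈ -0.10204)
Add(S, Mul(V, -100)) = Add(Rational(-5, 49), Mul(-14, -100)) = Add(Rational(-5, 49), 1400) = Rational(68595, 49)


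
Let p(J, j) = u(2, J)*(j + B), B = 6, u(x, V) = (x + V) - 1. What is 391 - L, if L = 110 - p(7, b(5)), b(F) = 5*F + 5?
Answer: 569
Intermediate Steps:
b(F) = 5 + 5*F
u(x, V) = -1 + V + x (u(x, V) = (V + x) - 1 = -1 + V + x)
p(J, j) = (1 + J)*(6 + j) (p(J, j) = (-1 + J + 2)*(j + 6) = (1 + J)*(6 + j))
L = -178 (L = 110 - (1 + 7)*(6 + (5 + 5*5)) = 110 - 8*(6 + (5 + 25)) = 110 - 8*(6 + 30) = 110 - 8*36 = 110 - 1*288 = 110 - 288 = -178)
391 - L = 391 - 1*(-178) = 391 + 178 = 569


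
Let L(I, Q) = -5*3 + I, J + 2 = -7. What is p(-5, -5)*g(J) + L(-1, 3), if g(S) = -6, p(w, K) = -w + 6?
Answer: -82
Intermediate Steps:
J = -9 (J = -2 - 7 = -9)
p(w, K) = 6 - w
L(I, Q) = -15 + I
p(-5, -5)*g(J) + L(-1, 3) = (6 - 1*(-5))*(-6) + (-15 - 1) = (6 + 5)*(-6) - 16 = 11*(-6) - 16 = -66 - 16 = -82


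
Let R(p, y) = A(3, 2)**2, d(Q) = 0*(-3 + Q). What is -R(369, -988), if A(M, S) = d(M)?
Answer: 0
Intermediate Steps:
d(Q) = 0
A(M, S) = 0
R(p, y) = 0 (R(p, y) = 0**2 = 0)
-R(369, -988) = -1*0 = 0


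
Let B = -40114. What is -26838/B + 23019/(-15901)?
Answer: -248316564/318926357 ≈ -0.77860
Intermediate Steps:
-26838/B + 23019/(-15901) = -26838/(-40114) + 23019/(-15901) = -26838*(-1/40114) + 23019*(-1/15901) = 13419/20057 - 23019/15901 = -248316564/318926357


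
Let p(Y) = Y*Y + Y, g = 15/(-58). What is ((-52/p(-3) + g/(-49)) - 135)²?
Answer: 1500274670449/72692676 ≈ 20639.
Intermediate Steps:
g = -15/58 (g = 15*(-1/58) = -15/58 ≈ -0.25862)
p(Y) = Y + Y² (p(Y) = Y² + Y = Y + Y²)
((-52/p(-3) + g/(-49)) - 135)² = ((-52*(-1/(3*(1 - 3))) - 15/58/(-49)) - 135)² = ((-52/((-3*(-2))) - 15/58*(-1/49)) - 135)² = ((-52/6 + 15/2842) - 135)² = ((-52*⅙ + 15/2842) - 135)² = ((-26/3 + 15/2842) - 135)² = (-73847/8526 - 135)² = (-1224857/8526)² = 1500274670449/72692676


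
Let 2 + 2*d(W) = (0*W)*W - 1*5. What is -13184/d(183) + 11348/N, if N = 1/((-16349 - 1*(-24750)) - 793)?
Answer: 604375456/7 ≈ 8.6339e+7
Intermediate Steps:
d(W) = -7/2 (d(W) = -1 + ((0*W)*W - 1*5)/2 = -1 + (0*W - 5)/2 = -1 + (0 - 5)/2 = -1 + (1/2)*(-5) = -1 - 5/2 = -7/2)
N = 1/7608 (N = 1/((-16349 + 24750) - 793) = 1/(8401 - 793) = 1/7608 ≈ 0.00013144)
-13184/d(183) + 11348/N = -13184/(-7/2) + 11348/(1/7608) = -13184*(-2/7) + 11348*7608 = 26368/7 + 86335584 = 604375456/7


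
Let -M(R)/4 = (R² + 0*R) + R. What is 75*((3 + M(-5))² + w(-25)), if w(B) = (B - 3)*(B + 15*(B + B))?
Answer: 2072175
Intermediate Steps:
M(R) = -4*R - 4*R² (M(R) = -4*((R² + 0*R) + R) = -4*((R² + 0) + R) = -4*(R² + R) = -4*(R + R²) = -4*R - 4*R²)
w(B) = 31*B*(-3 + B) (w(B) = (-3 + B)*(B + 15*(2*B)) = (-3 + B)*(B + 30*B) = (-3 + B)*(31*B) = 31*B*(-3 + B))
75*((3 + M(-5))² + w(-25)) = 75*((3 - 4*(-5)*(1 - 5))² + 31*(-25)*(-3 - 25)) = 75*((3 - 4*(-5)*(-4))² + 31*(-25)*(-28)) = 75*((3 - 80)² + 21700) = 75*((-77)² + 21700) = 75*(5929 + 21700) = 75*27629 = 2072175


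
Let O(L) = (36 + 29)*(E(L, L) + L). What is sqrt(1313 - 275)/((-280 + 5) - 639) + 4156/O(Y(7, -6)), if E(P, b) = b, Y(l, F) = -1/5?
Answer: -2078/13 - sqrt(1038)/914 ≈ -159.88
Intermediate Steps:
Y(l, F) = -1/5 (Y(l, F) = -1*1/5 = -1/5)
O(L) = 130*L (O(L) = (36 + 29)*(L + L) = 65*(2*L) = 130*L)
sqrt(1313 - 275)/((-280 + 5) - 639) + 4156/O(Y(7, -6)) = sqrt(1313 - 275)/((-280 + 5) - 639) + 4156/((130*(-1/5))) = sqrt(1038)/(-275 - 639) + 4156/(-26) = sqrt(1038)/(-914) + 4156*(-1/26) = sqrt(1038)*(-1/914) - 2078/13 = -sqrt(1038)/914 - 2078/13 = -2078/13 - sqrt(1038)/914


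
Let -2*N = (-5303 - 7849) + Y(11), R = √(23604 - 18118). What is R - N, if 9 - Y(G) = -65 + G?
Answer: -13089/2 + √5486 ≈ -6470.4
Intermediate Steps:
Y(G) = 74 - G (Y(G) = 9 - (-65 + G) = 9 + (65 - G) = 74 - G)
R = √5486 ≈ 74.068
N = 13089/2 (N = -((-5303 - 7849) + (74 - 1*11))/2 = -(-13152 + (74 - 11))/2 = -(-13152 + 63)/2 = -½*(-13089) = 13089/2 ≈ 6544.5)
R - N = √5486 - 1*13089/2 = √5486 - 13089/2 = -13089/2 + √5486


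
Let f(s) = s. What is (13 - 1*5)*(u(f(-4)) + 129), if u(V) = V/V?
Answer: 1040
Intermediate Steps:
u(V) = 1
(13 - 1*5)*(u(f(-4)) + 129) = (13 - 1*5)*(1 + 129) = (13 - 5)*130 = 8*130 = 1040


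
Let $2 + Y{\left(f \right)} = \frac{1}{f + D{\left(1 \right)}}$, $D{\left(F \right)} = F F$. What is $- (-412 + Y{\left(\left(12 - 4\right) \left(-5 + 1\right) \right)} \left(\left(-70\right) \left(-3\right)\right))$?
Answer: $\frac{26002}{31} \approx 838.77$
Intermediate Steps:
$D{\left(F \right)} = F^{2}$
$Y{\left(f \right)} = -2 + \frac{1}{1 + f}$ ($Y{\left(f \right)} = -2 + \frac{1}{f + 1^{2}} = -2 + \frac{1}{f + 1} = -2 + \frac{1}{1 + f}$)
$- (-412 + Y{\left(\left(12 - 4\right) \left(-5 + 1\right) \right)} \left(\left(-70\right) \left(-3\right)\right)) = - (-412 + \frac{-1 - 2 \left(12 - 4\right) \left(-5 + 1\right)}{1 + \left(12 - 4\right) \left(-5 + 1\right)} \left(\left(-70\right) \left(-3\right)\right)) = - (-412 + \frac{-1 - 2 \cdot 8 \left(-4\right)}{1 + 8 \left(-4\right)} 210) = - (-412 + \frac{-1 - -64}{1 - 32} \cdot 210) = - (-412 + \frac{-1 + 64}{-31} \cdot 210) = - (-412 + \left(- \frac{1}{31}\right) 63 \cdot 210) = - (-412 - \frac{13230}{31}) = \left(-1\right) \left(- \frac{26002}{31}\right) = \frac{26002}{31}$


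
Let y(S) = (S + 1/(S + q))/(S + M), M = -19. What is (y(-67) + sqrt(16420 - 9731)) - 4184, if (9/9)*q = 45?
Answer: -7914653/1892 + sqrt(6689) ≈ -4101.4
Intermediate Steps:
q = 45
y(S) = (S + 1/(45 + S))/(-19 + S) (y(S) = (S + 1/(S + 45))/(S - 19) = (S + 1/(45 + S))/(-19 + S))
(y(-67) + sqrt(16420 - 9731)) - 4184 = ((1 + (-67)**2 + 45*(-67))/(-855 + (-67)**2 + 26*(-67)) + sqrt(16420 - 9731)) - 4184 = ((1 + 4489 - 3015)/(-855 + 4489 - 1742) + sqrt(6689)) - 4184 = (1475/1892 + sqrt(6689)) - 4184 = -7914653/1892 + sqrt(6689)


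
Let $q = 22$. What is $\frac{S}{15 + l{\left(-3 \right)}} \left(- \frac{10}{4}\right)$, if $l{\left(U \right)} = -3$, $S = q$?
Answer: $- \frac{55}{12} \approx -4.5833$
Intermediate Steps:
$S = 22$
$\frac{S}{15 + l{\left(-3 \right)}} \left(- \frac{10}{4}\right) = \frac{1}{15 - 3} \cdot 22 \left(- \frac{10}{4}\right) = \frac{1}{12} \cdot 22 \left(\left(-10\right) \frac{1}{4}\right) = \frac{1}{12} \cdot 22 \left(- \frac{5}{2}\right) = \frac{11}{6} \left(- \frac{5}{2}\right) = - \frac{55}{12}$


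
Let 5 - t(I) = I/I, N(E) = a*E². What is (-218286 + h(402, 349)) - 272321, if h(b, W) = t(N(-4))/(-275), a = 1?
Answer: -134916929/275 ≈ -4.9061e+5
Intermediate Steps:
N(E) = E² (N(E) = 1*E² = E²)
t(I) = 4 (t(I) = 5 - I/I = 5 - 1*1 = 5 - 1 = 4)
h(b, W) = -4/275 (h(b, W) = 4/(-275) = 4*(-1/275) = -4/275)
(-218286 + h(402, 349)) - 272321 = (-218286 - 4/275) - 272321 = -60028654/275 - 272321 = -134916929/275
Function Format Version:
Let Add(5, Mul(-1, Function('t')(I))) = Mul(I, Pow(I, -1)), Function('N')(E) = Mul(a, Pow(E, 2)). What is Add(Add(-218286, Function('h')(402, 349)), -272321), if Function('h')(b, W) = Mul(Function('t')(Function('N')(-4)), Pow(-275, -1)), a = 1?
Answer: Rational(-134916929, 275) ≈ -4.9061e+5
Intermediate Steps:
Function('N')(E) = Pow(E, 2) (Function('N')(E) = Mul(1, Pow(E, 2)) = Pow(E, 2))
Function('t')(I) = 4 (Function('t')(I) = Add(5, Mul(-1, Mul(I, Pow(I, -1)))) = Add(5, Mul(-1, 1)) = Add(5, -1) = 4)
Function('h')(b, W) = Rational(-4, 275) (Function('h')(b, W) = Mul(4, Pow(-275, -1)) = Mul(4, Rational(-1, 275)) = Rational(-4, 275))
Add(Add(-218286, Function('h')(402, 349)), -272321) = Add(Add(-218286, Rational(-4, 275)), -272321) = Add(Rational(-60028654, 275), -272321) = Rational(-134916929, 275)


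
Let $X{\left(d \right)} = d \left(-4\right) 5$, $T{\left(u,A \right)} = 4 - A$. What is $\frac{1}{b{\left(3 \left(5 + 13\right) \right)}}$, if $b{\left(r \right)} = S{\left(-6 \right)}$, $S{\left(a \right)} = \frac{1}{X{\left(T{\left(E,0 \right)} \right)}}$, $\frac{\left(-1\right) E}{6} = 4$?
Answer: $-80$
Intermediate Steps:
$E = -24$ ($E = \left(-6\right) 4 = -24$)
$X{\left(d \right)} = - 20 d$ ($X{\left(d \right)} = - 4 d 5 = - 20 d$)
$S{\left(a \right)} = - \frac{1}{80}$ ($S{\left(a \right)} = \frac{1}{\left(-20\right) \left(4 - 0\right)} = \frac{1}{\left(-20\right) \left(4 + 0\right)} = \frac{1}{\left(-20\right) 4} = \frac{1}{-80} = - \frac{1}{80}$)
$b{\left(r \right)} = - \frac{1}{80}$
$\frac{1}{b{\left(3 \left(5 + 13\right) \right)}} = \frac{1}{- \frac{1}{80}} = -80$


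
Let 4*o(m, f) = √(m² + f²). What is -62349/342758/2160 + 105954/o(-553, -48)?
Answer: -20783/246785760 + 423816*√308113/308113 ≈ 763.52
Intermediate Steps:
o(m, f) = √(f² + m²)/4 (o(m, f) = √(m² + f²)/4 = √(f² + m²)/4)
-62349/342758/2160 + 105954/o(-553, -48) = -62349/342758/2160 + 105954/((√((-48)² + (-553)²)/4)) = -62349*1/342758*(1/2160) + 105954/((√(2304 + 305809)/4)) = -62349/342758*1/2160 + 105954/((√308113/4)) = -20783/246785760 + 105954*(4*√308113/308113) = -20783/246785760 + 423816*√308113/308113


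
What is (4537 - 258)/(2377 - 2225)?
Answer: 4279/152 ≈ 28.151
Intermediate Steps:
(4537 - 258)/(2377 - 2225) = 4279/152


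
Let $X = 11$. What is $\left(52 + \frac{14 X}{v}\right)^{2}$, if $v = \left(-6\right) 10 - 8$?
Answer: $\frac{2859481}{1156} \approx 2473.6$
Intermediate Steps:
$v = -68$ ($v = -60 - 8 = -68$)
$\left(52 + \frac{14 X}{v}\right)^{2} = \left(52 + \frac{14 \cdot 11}{-68}\right)^{2} = \left(52 + 154 \left(- \frac{1}{68}\right)\right)^{2} = \left(52 - \frac{77}{34}\right)^{2} = \left(\frac{1691}{34}\right)^{2} = \frac{2859481}{1156}$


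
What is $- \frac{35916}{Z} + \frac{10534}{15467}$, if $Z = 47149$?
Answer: $- \frac{58845206}{729253583} \approx -0.080692$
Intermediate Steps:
$- \frac{35916}{Z} + \frac{10534}{15467} = - \frac{35916}{47149} + \frac{10534}{15467} = - \frac{58845206}{729253583}$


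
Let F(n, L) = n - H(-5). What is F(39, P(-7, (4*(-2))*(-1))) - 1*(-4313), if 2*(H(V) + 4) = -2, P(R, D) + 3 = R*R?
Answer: 4357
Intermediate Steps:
P(R, D) = -3 + R² (P(R, D) = -3 + R*R = -3 + R²)
H(V) = -5 (H(V) = -4 + (½)*(-2) = -4 - 1 = -5)
F(n, L) = 5 + n (F(n, L) = n - 1*(-5) = n + 5 = 5 + n)
F(39, P(-7, (4*(-2))*(-1))) - 1*(-4313) = (5 + 39) - 1*(-4313) = 44 + 4313 = 4357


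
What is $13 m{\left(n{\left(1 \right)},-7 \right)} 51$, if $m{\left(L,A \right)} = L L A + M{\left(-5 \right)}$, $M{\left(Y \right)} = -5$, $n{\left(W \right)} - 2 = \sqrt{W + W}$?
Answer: $-31161 - 18564 \sqrt{2} \approx -57414.0$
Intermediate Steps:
$n{\left(W \right)} = 2 + \sqrt{2} \sqrt{W}$ ($n{\left(W \right)} = 2 + \sqrt{W + W} = 2 + \sqrt{2 W} = 2 + \sqrt{2} \sqrt{W}$)
$m{\left(L,A \right)} = -5 + A L^{2}$ ($m{\left(L,A \right)} = L L A - 5 = L^{2} A - 5 = A L^{2} - 5 = -5 + A L^{2}$)
$13 m{\left(n{\left(1 \right)},-7 \right)} 51 = 13 \left(-5 - 7 \left(2 + \sqrt{2} \sqrt{1}\right)^{2}\right) 51 = 13 \left(-5 - 7 \left(2 + \sqrt{2} \cdot 1\right)^{2}\right) 51 = 13 \left(-5 - 7 \left(2 + \sqrt{2}\right)^{2}\right) 51 = \left(-65 - 91 \left(2 + \sqrt{2}\right)^{2}\right) 51 = -3315 - 4641 \left(2 + \sqrt{2}\right)^{2}$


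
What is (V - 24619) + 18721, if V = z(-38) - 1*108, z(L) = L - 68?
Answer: -6112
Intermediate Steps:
z(L) = -68 + L
V = -214 (V = (-68 - 38) - 1*108 = -106 - 108 = -214)
(V - 24619) + 18721 = (-214 - 24619) + 18721 = -24833 + 18721 = -6112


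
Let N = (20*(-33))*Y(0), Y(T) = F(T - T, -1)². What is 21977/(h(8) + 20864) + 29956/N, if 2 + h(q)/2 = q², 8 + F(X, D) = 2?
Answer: -33631/157410 ≈ -0.21365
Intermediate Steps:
F(X, D) = -6 (F(X, D) = -8 + 2 = -6)
Y(T) = 36 (Y(T) = (-6)² = 36)
N = -23760 (N = (20*(-33))*36 = -660*36 = -23760)
h(q) = -4 + 2*q²
21977/(h(8) + 20864) + 29956/N = 21977/((-4 + 2*8²) + 20864) + 29956/(-23760) = 21977/((-4 + 2*64) + 20864) + 29956*(-1/23760) = 21977/((-4 + 128) + 20864) - 7489/5940 = 21977/(124 + 20864) - 7489/5940 = 21977/20988 - 7489/5940 = -33631/157410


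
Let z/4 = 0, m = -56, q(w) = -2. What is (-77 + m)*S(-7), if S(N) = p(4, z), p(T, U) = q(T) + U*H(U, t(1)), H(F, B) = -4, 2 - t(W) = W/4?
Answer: 266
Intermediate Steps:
t(W) = 2 - W/4
z = 0 (z = 4*0 = 0)
p(T, U) = -2 - 4*U (p(T, U) = -2 + U*(-4) = -2 - 4*U)
S(N) = -2 (S(N) = -2 - 4*0 = -2 + 0 = -2)
(-77 + m)*S(-7) = (-77 - 56)*(-2) = -133*(-2) = 266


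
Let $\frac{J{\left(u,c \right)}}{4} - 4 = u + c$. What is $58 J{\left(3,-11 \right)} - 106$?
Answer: $-1034$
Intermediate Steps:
$J{\left(u,c \right)} = 16 + 4 c + 4 u$ ($J{\left(u,c \right)} = 16 + 4 \left(u + c\right) = 16 + 4 \left(c + u\right) = 16 + \left(4 c + 4 u\right) = 16 + 4 c + 4 u$)
$58 J{\left(3,-11 \right)} - 106 = 58 \left(16 + 4 \left(-11\right) + 4 \cdot 3\right) - 106 = 58 \left(16 - 44 + 12\right) - 106 = 58 \left(-16\right) - 106 = -928 - 106 = -1034$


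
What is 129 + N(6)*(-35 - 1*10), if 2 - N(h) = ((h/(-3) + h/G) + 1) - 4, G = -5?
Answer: -240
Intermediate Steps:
N(h) = 5 + 8*h/15 (N(h) = 2 - (((h/(-3) + h/(-5)) + 1) - 4) = 2 - (((h*(-⅓) + h*(-⅕)) + 1) - 4) = 2 - (((-h/3 - h/5) + 1) - 4) = 2 - ((-8*h/15 + 1) - 4) = 2 - ((1 - 8*h/15) - 4) = 2 - (-3 - 8*h/15) = 2 + (3 + 8*h/15) = 5 + 8*h/15)
129 + N(6)*(-35 - 1*10) = 129 + (5 + (8/15)*6)*(-35 - 1*10) = 129 + (5 + 16/5)*(-35 - 10) = 129 + (41/5)*(-45) = 129 - 369 = -240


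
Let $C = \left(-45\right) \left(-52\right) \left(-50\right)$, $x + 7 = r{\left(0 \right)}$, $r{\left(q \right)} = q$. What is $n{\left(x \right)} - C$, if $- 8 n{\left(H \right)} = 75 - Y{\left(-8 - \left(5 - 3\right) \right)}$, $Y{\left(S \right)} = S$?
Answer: $\frac{935915}{8} \approx 1.1699 \cdot 10^{5}$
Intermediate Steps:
$x = -7$ ($x = -7 + 0 = -7$)
$n{\left(H \right)} = - \frac{85}{8}$ ($n{\left(H \right)} = - \frac{75 - \left(-8 - \left(5 - 3\right)\right)}{8} = - \frac{75 - \left(-8 - 2\right)}{8} = - \frac{75 - -10}{8} = - \frac{75 + 10}{8} = \left(- \frac{1}{8}\right) 85 = - \frac{85}{8}$)
$C = -117000$ ($C = 2340 \left(-50\right) = -117000$)
$n{\left(x \right)} - C = - \frac{85}{8} - -117000 = - \frac{85}{8} + 117000 = \frac{935915}{8}$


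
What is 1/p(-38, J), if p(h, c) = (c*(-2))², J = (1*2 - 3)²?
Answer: ¼ ≈ 0.25000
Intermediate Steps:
J = 1 (J = (2 - 3)² = (-1)² = 1)
p(h, c) = 4*c² (p(h, c) = (-2*c)² = 4*c²)
1/p(-38, J) = 1/(4*1²) = 1/(4*1) = 1/4 = ¼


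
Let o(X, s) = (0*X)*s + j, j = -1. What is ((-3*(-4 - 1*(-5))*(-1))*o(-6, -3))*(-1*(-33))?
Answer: -99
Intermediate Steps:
o(X, s) = -1 (o(X, s) = (0*X)*s - 1 = 0*s - 1 = 0 - 1 = -1)
((-3*(-4 - 1*(-5))*(-1))*o(-6, -3))*(-1*(-33)) = ((-3*(-4 - 1*(-5))*(-1))*(-1))*(-1*(-33)) = ((-3*(-4 + 5)*(-1))*(-1))*33 = ((-3*1*(-1))*(-1))*33 = (-3*(-1)*(-1))*33 = (3*(-1))*33 = -3*33 = -99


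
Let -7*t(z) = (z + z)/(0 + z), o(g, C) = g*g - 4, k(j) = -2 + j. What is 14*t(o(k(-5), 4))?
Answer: -4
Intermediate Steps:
o(g, C) = -4 + g**2 (o(g, C) = g**2 - 4 = -4 + g**2)
t(z) = -2/7 (t(z) = -(z + z)/(7*(0 + z)) = -2*z/(7*z) = -1/7*2 = -2/7)
14*t(o(k(-5), 4)) = 14*(-2/7) = -4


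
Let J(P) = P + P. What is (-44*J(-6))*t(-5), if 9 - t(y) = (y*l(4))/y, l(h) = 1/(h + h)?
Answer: 4686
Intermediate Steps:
J(P) = 2*P
l(h) = 1/(2*h)
t(y) = 71/8 (t(y) = 9 - y*((½)/4)/y = 9 - y*((½)*(¼))/y = 9 - y*(⅛)/y = 9 - y/8/y = 9 - 1*⅛ = 9 - ⅛ = 71/8)
(-44*J(-6))*t(-5) = -88*(-6)*(71/8) = -44*(-12)*(71/8) = 528*(71/8) = 4686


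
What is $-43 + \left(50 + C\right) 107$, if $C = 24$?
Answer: $7875$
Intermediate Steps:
$-43 + \left(50 + C\right) 107 = -43 + \left(50 + 24\right) 107 = -43 + 74 \cdot 107 = -43 + 7918 = 7875$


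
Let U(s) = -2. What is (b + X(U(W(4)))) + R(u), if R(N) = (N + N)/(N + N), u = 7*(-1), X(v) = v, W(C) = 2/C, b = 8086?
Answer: 8085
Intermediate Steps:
u = -7
R(N) = 1 (R(N) = (2*N)/((2*N)) = (2*N)*(1/(2*N)) = 1)
(b + X(U(W(4)))) + R(u) = (8086 - 2) + 1 = 8084 + 1 = 8085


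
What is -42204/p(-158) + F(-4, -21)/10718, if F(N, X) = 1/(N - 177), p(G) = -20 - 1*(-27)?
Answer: -81873987439/13579706 ≈ -6029.1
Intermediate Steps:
p(G) = 7 (p(G) = -20 + 27 = 7)
F(N, X) = 1/(-177 + N)
-42204/p(-158) + F(-4, -21)/10718 = -42204/7 + 1/(-177 - 4*10718) = -42204*⅐ + (1/10718)/(-181) = -42204/7 - 1/181*1/10718 = -42204/7 - 1/1939958 = -81873987439/13579706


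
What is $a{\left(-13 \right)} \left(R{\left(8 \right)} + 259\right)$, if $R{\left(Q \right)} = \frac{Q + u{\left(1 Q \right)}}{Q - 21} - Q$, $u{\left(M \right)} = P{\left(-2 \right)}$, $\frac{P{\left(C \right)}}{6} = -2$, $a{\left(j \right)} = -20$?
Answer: $- \frac{65340}{13} \approx -5026.2$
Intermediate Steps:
$P{\left(C \right)} = -12$ ($P{\left(C \right)} = 6 \left(-2\right) = -12$)
$u{\left(M \right)} = -12$
$R{\left(Q \right)} = - Q + \frac{-12 + Q}{-21 + Q}$ ($R{\left(Q \right)} = \frac{Q - 12}{Q - 21} - Q = \frac{-12 + Q}{-21 + Q} - Q = - Q + \frac{-12 + Q}{-21 + Q}$)
$a{\left(-13 \right)} \left(R{\left(8 \right)} + 259\right) = - 20 \left(\frac{-12 - 8^{2} + 22 \cdot 8}{-21 + 8} + 259\right) = - 20 \left(\frac{-12 - 64 + 176}{-13} + 259\right) = - 20 \left(- \frac{-12 - 64 + 176}{13} + 259\right) = - 20 \left(\left(- \frac{1}{13}\right) 100 + 259\right) = - 20 \left(- \frac{100}{13} + 259\right) = \left(-20\right) \frac{3267}{13} = - \frac{65340}{13}$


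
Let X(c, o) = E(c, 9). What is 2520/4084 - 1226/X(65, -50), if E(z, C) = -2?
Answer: 626503/1021 ≈ 613.62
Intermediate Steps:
X(c, o) = -2
2520/4084 - 1226/X(65, -50) = 2520/4084 - 1226/(-2) = 2520*(1/4084) - 1226*(-½) = 630/1021 + 613 = 626503/1021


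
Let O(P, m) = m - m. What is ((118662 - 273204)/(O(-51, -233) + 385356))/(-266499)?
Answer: 25757/17116164774 ≈ 1.5048e-6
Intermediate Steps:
O(P, m) = 0
((118662 - 273204)/(O(-51, -233) + 385356))/(-266499) = ((118662 - 273204)/(0 + 385356))/(-266499) = -154542/385356*(-1/266499) = -154542*1/385356*(-1/266499) = -25757/64226*(-1/266499) = 25757/17116164774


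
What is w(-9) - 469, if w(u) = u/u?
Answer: -468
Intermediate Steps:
w(u) = 1
w(-9) - 469 = 1 - 469 = -468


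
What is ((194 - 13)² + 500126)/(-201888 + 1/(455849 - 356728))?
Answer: -52820292327/20011340447 ≈ -2.6395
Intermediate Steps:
((194 - 13)² + 500126)/(-201888 + 1/(455849 - 356728)) = (181² + 500126)/(-201888 + 1/99121) = (32761 + 500126)/(-201888 + 1/99121) = 532887/(-20011340447/99121) = 532887*(-99121/20011340447) = -52820292327/20011340447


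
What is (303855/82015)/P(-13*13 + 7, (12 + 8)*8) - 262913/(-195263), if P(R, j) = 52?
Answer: 5023820183/3543632924 ≈ 1.4177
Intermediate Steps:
(303855/82015)/P(-13*13 + 7, (12 + 8)*8) - 262913/(-195263) = (303855/82015)/52 - 262913/(-195263) = (303855*(1/82015))*(1/52) - 262913*(-1/195263) = (1293/349)*(1/52) + 262913/195263 = 1293/18148 + 262913/195263 = 5023820183/3543632924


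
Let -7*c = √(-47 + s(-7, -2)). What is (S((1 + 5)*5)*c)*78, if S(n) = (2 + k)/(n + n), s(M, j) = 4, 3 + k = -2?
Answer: 39*I*√43/70 ≈ 3.6534*I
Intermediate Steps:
k = -5 (k = -3 - 2 = -5)
c = -I*√43/7 (c = -√(-47 + 4)/7 = -I*√43/7 ≈ -0.93678*I)
S(n) = -3/(2*n) (S(n) = (2 - 5)/(n + n) = -3*1/(2*n) = -3/(2*n))
(S((1 + 5)*5)*c)*78 = ((-3*1/(5*(1 + 5))/2)*(-I*√43/7))*78 = ((-3/(2*(6*5)))*(-I*√43/7))*78 = ((-3/2/30)*(-I*√43/7))*78 = ((-3/2*1/30)*(-I*√43/7))*78 = -(-1)*I*√43/140*78 = (I*√43/140)*78 = 39*I*√43/70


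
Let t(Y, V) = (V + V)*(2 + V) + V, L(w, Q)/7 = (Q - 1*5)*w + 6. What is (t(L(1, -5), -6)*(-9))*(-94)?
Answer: 35532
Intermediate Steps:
L(w, Q) = 42 + 7*w*(-5 + Q) (L(w, Q) = 7*((Q - 1*5)*w + 6) = 7*((Q - 5)*w + 6) = 7*((-5 + Q)*w + 6) = 7*(w*(-5 + Q) + 6) = 7*(6 + w*(-5 + Q)) = 42 + 7*w*(-5 + Q))
t(Y, V) = V + 2*V*(2 + V) (t(Y, V) = (2*V)*(2 + V) + V = 2*V*(2 + V) + V = V + 2*V*(2 + V))
(t(L(1, -5), -6)*(-9))*(-94) = (-6*(5 + 2*(-6))*(-9))*(-94) = (-6*(5 - 12)*(-9))*(-94) = (-6*(-7)*(-9))*(-94) = (42*(-9))*(-94) = -378*(-94) = 35532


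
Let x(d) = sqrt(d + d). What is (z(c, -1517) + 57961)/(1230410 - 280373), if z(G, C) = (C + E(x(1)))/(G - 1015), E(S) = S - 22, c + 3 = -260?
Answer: 8230633/134905254 - sqrt(2)/1214147286 ≈ 0.061010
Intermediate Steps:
c = -263 (c = -3 - 260 = -263)
x(d) = sqrt(2)*sqrt(d) (x(d) = sqrt(2*d) = sqrt(2)*sqrt(d))
E(S) = -22 + S
z(G, C) = (-22 + C + sqrt(2))/(-1015 + G) (z(G, C) = (C + (-22 + sqrt(2)*sqrt(1)))/(G - 1015) = (C + (-22 + sqrt(2)*1))/(-1015 + G) = (C + (-22 + sqrt(2)))/(-1015 + G) = (-22 + C + sqrt(2))/(-1015 + G))
(z(c, -1517) + 57961)/(1230410 - 280373) = ((-22 - 1517 + sqrt(2))/(-1015 - 263) + 57961)/(1230410 - 280373) = ((-1539 + sqrt(2))/(-1278) + 57961)/950037 = (-(-1539 + sqrt(2))/1278 + 57961)*(1/950037) = ((171/142 - sqrt(2)/1278) + 57961)*(1/950037) = (8230633/142 - sqrt(2)/1278)*(1/950037) = 8230633/134905254 - sqrt(2)/1214147286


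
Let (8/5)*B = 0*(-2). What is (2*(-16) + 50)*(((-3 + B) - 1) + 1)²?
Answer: 162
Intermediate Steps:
B = 0 (B = 5*(0*(-2))/8 = (5/8)*0 = 0)
(2*(-16) + 50)*(((-3 + B) - 1) + 1)² = (2*(-16) + 50)*(((-3 + 0) - 1) + 1)² = (-32 + 50)*((-3 - 1) + 1)² = 18*(-4 + 1)² = 18*(-3)² = 18*9 = 162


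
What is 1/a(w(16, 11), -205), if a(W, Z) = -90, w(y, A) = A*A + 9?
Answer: -1/90 ≈ -0.011111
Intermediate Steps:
w(y, A) = 9 + A² (w(y, A) = A² + 9 = 9 + A²)
1/a(w(16, 11), -205) = 1/(-90) = -1/90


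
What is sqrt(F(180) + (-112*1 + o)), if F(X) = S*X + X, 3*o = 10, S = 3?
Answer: sqrt(5502)/3 ≈ 24.725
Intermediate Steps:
o = 10/3 (o = (1/3)*10 = 10/3 ≈ 3.3333)
F(X) = 4*X (F(X) = 3*X + X = 4*X)
sqrt(F(180) + (-112*1 + o)) = sqrt(4*180 + (-112*1 + 10/3)) = sqrt(720 + (-112 + 10/3)) = sqrt(720 - 326/3) = sqrt(1834/3) = sqrt(5502)/3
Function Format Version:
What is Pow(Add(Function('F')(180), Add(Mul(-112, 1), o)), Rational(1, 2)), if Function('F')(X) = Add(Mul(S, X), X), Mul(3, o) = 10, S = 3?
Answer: Mul(Rational(1, 3), Pow(5502, Rational(1, 2))) ≈ 24.725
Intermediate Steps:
o = Rational(10, 3) (o = Mul(Rational(1, 3), 10) = Rational(10, 3) ≈ 3.3333)
Function('F')(X) = Mul(4, X) (Function('F')(X) = Add(Mul(3, X), X) = Mul(4, X))
Pow(Add(Function('F')(180), Add(Mul(-112, 1), o)), Rational(1, 2)) = Pow(Add(Mul(4, 180), Add(Mul(-112, 1), Rational(10, 3))), Rational(1, 2)) = Pow(Add(720, Add(-112, Rational(10, 3))), Rational(1, 2)) = Pow(Add(720, Rational(-326, 3)), Rational(1, 2)) = Pow(Rational(1834, 3), Rational(1, 2)) = Mul(Rational(1, 3), Pow(5502, Rational(1, 2)))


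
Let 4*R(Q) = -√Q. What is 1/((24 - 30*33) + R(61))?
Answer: -15456/14930435 + 4*√61/14930435 ≈ -0.0010331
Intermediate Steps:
R(Q) = -√Q/4 (R(Q) = (-√Q)/4 = -√Q/4)
1/((24 - 30*33) + R(61)) = 1/((24 - 30*33) - √61/4) = 1/((24 - 990) - √61/4) = 1/(-966 - √61/4)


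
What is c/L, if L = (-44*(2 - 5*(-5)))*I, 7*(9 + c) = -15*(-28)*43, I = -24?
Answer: 857/9504 ≈ 0.090173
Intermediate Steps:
c = 2571 (c = -9 + (-15*(-28)*43)/7 = -9 + (420*43)/7 = -9 + (1/7)*18060 = -9 + 2580 = 2571)
L = 28512 (L = -44*(2 - 5*(-5))*(-24) = -44*(2 + 25)*(-24) = -44*27*(-24) = -1188*(-24) = 28512)
c/L = 2571/28512 = 2571*(1/28512) = 857/9504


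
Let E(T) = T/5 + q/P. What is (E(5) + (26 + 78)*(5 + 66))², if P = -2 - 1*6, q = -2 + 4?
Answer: 872552521/16 ≈ 5.4535e+7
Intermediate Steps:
q = 2
P = -8 (P = -2 - 6 = -8)
E(T) = -¼ + T/5 (E(T) = T/5 + 2/(-8) = T*(⅕) + 2*(-⅛) = T/5 - ¼ = -¼ + T/5)
(E(5) + (26 + 78)*(5 + 66))² = ((-¼ + (⅕)*5) + (26 + 78)*(5 + 66))² = ((-¼ + 1) + 104*71)² = (¾ + 7384)² = (29539/4)² = 872552521/16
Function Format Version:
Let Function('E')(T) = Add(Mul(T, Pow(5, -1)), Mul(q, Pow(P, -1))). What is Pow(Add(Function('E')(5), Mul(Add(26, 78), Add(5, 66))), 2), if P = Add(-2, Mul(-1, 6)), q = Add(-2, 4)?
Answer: Rational(872552521, 16) ≈ 5.4535e+7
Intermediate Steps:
q = 2
P = -8 (P = Add(-2, -6) = -8)
Function('E')(T) = Add(Rational(-1, 4), Mul(Rational(1, 5), T)) (Function('E')(T) = Add(Mul(T, Pow(5, -1)), Mul(2, Pow(-8, -1))) = Add(Mul(T, Rational(1, 5)), Mul(2, Rational(-1, 8))) = Add(Mul(Rational(1, 5), T), Rational(-1, 4)) = Add(Rational(-1, 4), Mul(Rational(1, 5), T)))
Pow(Add(Function('E')(5), Mul(Add(26, 78), Add(5, 66))), 2) = Pow(Add(Add(Rational(-1, 4), Mul(Rational(1, 5), 5)), Mul(Add(26, 78), Add(5, 66))), 2) = Pow(Add(Add(Rational(-1, 4), 1), Mul(104, 71)), 2) = Pow(Add(Rational(3, 4), 7384), 2) = Pow(Rational(29539, 4), 2) = Rational(872552521, 16)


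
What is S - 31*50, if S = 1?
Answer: -1549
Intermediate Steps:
S - 31*50 = 1 - 31*50 = 1 - 1550 = -1549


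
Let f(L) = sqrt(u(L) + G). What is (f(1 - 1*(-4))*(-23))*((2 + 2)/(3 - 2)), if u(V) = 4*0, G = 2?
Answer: -92*sqrt(2) ≈ -130.11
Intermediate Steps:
u(V) = 0
f(L) = sqrt(2) (f(L) = sqrt(0 + 2) = sqrt(2))
(f(1 - 1*(-4))*(-23))*((2 + 2)/(3 - 2)) = (sqrt(2)*(-23))*((2 + 2)/(3 - 2)) = (-23*sqrt(2))*(4/1) = (-23*sqrt(2))*(1*4) = -23*sqrt(2)*4 = -92*sqrt(2)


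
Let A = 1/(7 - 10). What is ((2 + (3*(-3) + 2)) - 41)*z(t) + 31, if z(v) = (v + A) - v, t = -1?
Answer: 139/3 ≈ 46.333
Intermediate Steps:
A = -⅓ (A = 1/(-3) = -⅓ ≈ -0.33333)
z(v) = -⅓ (z(v) = (v - ⅓) - v = (-⅓ + v) - v = -⅓)
((2 + (3*(-3) + 2)) - 41)*z(t) + 31 = ((2 + (3*(-3) + 2)) - 41)*(-⅓) + 31 = ((2 + (-9 + 2)) - 41)*(-⅓) + 31 = ((2 - 7) - 41)*(-⅓) + 31 = (-5 - 41)*(-⅓) + 31 = -46*(-⅓) + 31 = 46/3 + 31 = 139/3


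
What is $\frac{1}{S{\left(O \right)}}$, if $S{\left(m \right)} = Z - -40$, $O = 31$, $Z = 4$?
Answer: $\frac{1}{44} \approx 0.022727$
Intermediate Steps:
$S{\left(m \right)} = 44$ ($S{\left(m \right)} = 4 - -40 = 4 + 40 = 44$)
$\frac{1}{S{\left(O \right)}} = \frac{1}{44}$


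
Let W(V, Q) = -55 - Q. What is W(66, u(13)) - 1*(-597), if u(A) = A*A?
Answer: 373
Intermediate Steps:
u(A) = A**2
W(66, u(13)) - 1*(-597) = (-55 - 1*13**2) - 1*(-597) = (-55 - 1*169) + 597 = (-55 - 169) + 597 = -224 + 597 = 373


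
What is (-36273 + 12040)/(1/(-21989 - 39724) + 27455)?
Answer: -1495491129/1694330414 ≈ -0.88264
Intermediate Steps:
(-36273 + 12040)/(1/(-21989 - 39724) + 27455) = -24233/(1/(-61713) + 27455) = -24233/(-1/61713 + 27455) = -24233/1694330414/61713 = -24233*61713/1694330414 = -1495491129/1694330414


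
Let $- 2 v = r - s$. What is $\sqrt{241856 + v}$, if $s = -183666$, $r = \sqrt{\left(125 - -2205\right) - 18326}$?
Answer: $\sqrt{150023 - i \sqrt{3999}} \approx 387.33 - 0.0816 i$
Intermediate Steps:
$r = 2 i \sqrt{3999}$ ($r = \sqrt{\left(125 + 2205\right) - 18326} = \sqrt{2330 - 18326} = \sqrt{-15996} = 2 i \sqrt{3999} \approx 126.48 i$)
$v = -91833 - i \sqrt{3999}$ ($v = - \frac{2 i \sqrt{3999} - -183666}{2} = - \frac{2 i \sqrt{3999} + 183666}{2} = - \frac{183666 + 2 i \sqrt{3999}}{2} = -91833 - i \sqrt{3999} \approx -91833.0 - 63.238 i$)
$\sqrt{241856 + v} = \sqrt{241856 - \left(91833 + i \sqrt{3999}\right)} = \sqrt{150023 - i \sqrt{3999}}$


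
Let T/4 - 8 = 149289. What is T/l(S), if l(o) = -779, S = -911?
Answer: -597188/779 ≈ -766.61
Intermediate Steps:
T = 597188 (T = 32 + 4*149289 = 32 + 597156 = 597188)
T/l(S) = 597188/(-779) = 597188*(-1/779) = -597188/779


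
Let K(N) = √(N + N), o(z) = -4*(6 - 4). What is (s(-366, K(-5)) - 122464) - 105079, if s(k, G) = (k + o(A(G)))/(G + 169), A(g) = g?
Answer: (-227543*√10 + 38455141*I)/(√10 - 169*I) ≈ -2.2755e+5 + 0.041397*I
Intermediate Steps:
o(z) = -8 (o(z) = -4*2 = -8)
K(N) = √2*√N (K(N) = √(2*N) = √2*√N)
s(k, G) = (-8 + k)/(169 + G) (s(k, G) = (k - 8)/(G + 169) = (-8 + k)/(169 + G))
(s(-366, K(-5)) - 122464) - 105079 = ((-8 - 366)/(169 + √2*√(-5)) - 122464) - 105079 = (-374/(169 + √2*(I*√5)) - 122464) - 105079 = (-374/(169 + I*√10) - 122464) - 105079 = (-122464 - 374/(169 + I*√10)) - 105079 = -227543 - 374/(169 + I*√10)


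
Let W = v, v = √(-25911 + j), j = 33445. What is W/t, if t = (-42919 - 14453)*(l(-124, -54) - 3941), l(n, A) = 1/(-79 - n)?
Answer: 15*√7534/3391526656 ≈ 3.8389e-7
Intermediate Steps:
v = √7534 (v = √(-25911 + 33445) = √7534 ≈ 86.799)
W = √7534 ≈ 86.799
t = 3391526656/15 (t = (-42919 - 14453)*(-1/(79 - 124) - 3941) = -57372*(-1/(-45) - 3941) = -57372*(-1*(-1/45) - 3941) = -57372*(1/45 - 3941) = -57372*(-177344/45) = 3391526656/15 ≈ 2.2610e+8)
W/t = √7534/(3391526656/15) = √7534*(15/3391526656) = 15*√7534/3391526656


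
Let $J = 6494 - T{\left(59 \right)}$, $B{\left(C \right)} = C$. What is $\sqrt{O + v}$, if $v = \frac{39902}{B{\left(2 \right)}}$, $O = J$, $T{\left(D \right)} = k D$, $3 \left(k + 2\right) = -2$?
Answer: $\frac{\sqrt{239421}}{3} \approx 163.1$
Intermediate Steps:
$k = - \frac{8}{3}$ ($k = -2 + \frac{1}{3} \left(-2\right) = -2 - \frac{2}{3} = - \frac{8}{3} \approx -2.6667$)
$T{\left(D \right)} = - \frac{8 D}{3}$
$J = \frac{19954}{3}$ ($J = 6494 - \left(- \frac{8}{3}\right) 59 = 6494 - - \frac{472}{3} = 6494 + \frac{472}{3} = \frac{19954}{3} \approx 6651.3$)
$O = \frac{19954}{3} \approx 6651.3$
$v = 19951$ ($v = \frac{39902}{2} = 39902 \cdot \frac{1}{2} = 19951$)
$\sqrt{O + v} = \sqrt{\frac{19954}{3} + 19951} = \sqrt{\frac{79807}{3}} = \frac{\sqrt{239421}}{3}$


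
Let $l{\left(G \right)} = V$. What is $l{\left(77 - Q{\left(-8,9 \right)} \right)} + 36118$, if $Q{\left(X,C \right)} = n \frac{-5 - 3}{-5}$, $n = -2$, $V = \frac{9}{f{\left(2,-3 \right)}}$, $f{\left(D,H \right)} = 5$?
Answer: $\frac{180599}{5} \approx 36120.0$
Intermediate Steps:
$V = \frac{9}{5} \approx 1.8$
$Q{\left(X,C \right)} = - \frac{16}{5}$ ($Q{\left(X,C \right)} = - 2 \frac{-5 - 3}{-5} = - 2 \left(\left(-8\right) \left(- \frac{1}{5}\right)\right) = \left(-2\right) \frac{8}{5} = - \frac{16}{5}$)
$l{\left(G \right)} = \frac{9}{5}$
$l{\left(77 - Q{\left(-8,9 \right)} \right)} + 36118 = \frac{9}{5} + 36118 = \frac{180599}{5}$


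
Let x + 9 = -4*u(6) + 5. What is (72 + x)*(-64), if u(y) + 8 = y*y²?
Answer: 48896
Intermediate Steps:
u(y) = -8 + y³ (u(y) = -8 + y*y² = -8 + y³)
x = -836 (x = -9 + (-4*(-8 + 6³) + 5) = -9 + (-4*(-8 + 216) + 5) = -9 + (-4*208 + 5) = -9 + (-832 + 5) = -9 - 827 = -836)
(72 + x)*(-64) = (72 - 836)*(-64) = -764*(-64) = 48896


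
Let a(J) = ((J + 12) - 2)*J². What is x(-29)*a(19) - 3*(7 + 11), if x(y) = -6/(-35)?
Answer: 60924/35 ≈ 1740.7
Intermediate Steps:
x(y) = 6/35 (x(y) = -6*(-1/35) = 6/35)
a(J) = J²*(10 + J) (a(J) = ((12 + J) - 2)*J² = (10 + J)*J² = J²*(10 + J))
x(-29)*a(19) - 3*(7 + 11) = 6*(19²*(10 + 19))/35 - 3*(7 + 11) = 6*(361*29)/35 - 3*18 = (6/35)*10469 - 54 = 62814/35 - 54 = 60924/35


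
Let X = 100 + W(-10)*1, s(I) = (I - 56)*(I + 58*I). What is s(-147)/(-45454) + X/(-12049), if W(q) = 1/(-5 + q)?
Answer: -318273610511/8215128690 ≈ -38.742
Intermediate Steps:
s(I) = 59*I*(-56 + I) (s(I) = (-56 + I)*(59*I) = 59*I*(-56 + I))
X = 1499/15 (X = 100 + 1/(-5 - 10) = 100 + 1/(-15) = 100 - 1/15*1 = 100 - 1/15 = 1499/15 ≈ 99.933)
s(-147)/(-45454) + X/(-12049) = (59*(-147)*(-56 - 147))/(-45454) + (1499/15)/(-12049) = (59*(-147)*(-203))*(-1/45454) + (1499/15)*(-1/12049) = 1760619*(-1/45454) - 1499/180735 = -1760619/45454 - 1499/180735 = -318273610511/8215128690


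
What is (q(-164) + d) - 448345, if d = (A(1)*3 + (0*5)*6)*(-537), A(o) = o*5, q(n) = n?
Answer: -456564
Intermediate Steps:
A(o) = 5*o
d = -8055 (d = ((5*1)*3 + (0*5)*6)*(-537) = (5*3 + 0*6)*(-537) = (15 + 0)*(-537) = 15*(-537) = -8055)
(q(-164) + d) - 448345 = (-164 - 8055) - 448345 = -8219 - 448345 = -456564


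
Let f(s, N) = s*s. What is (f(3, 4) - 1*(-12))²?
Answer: 441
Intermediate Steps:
f(s, N) = s²
(f(3, 4) - 1*(-12))² = (3² - 1*(-12))² = (9 + 12)² = 21² = 441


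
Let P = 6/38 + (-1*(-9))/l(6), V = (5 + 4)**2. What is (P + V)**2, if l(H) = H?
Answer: 9865881/1444 ≈ 6832.3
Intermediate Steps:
V = 81 (V = 9**2 = 81)
P = 63/38 (P = 6/38 - 1*(-9)/6 = 6*(1/38) + 9*(1/6) = 3/19 + 3/2 = 63/38 ≈ 1.6579)
(P + V)**2 = (63/38 + 81)**2 = (3141/38)**2 = 9865881/1444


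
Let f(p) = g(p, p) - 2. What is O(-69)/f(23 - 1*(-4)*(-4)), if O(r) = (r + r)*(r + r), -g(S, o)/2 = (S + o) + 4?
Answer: -9522/19 ≈ -501.16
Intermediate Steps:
g(S, o) = -8 - 2*S - 2*o (g(S, o) = -2*((S + o) + 4) = -2*(4 + S + o) = -8 - 2*S - 2*o)
O(r) = 4*r² (O(r) = (2*r)*(2*r) = 4*r²)
f(p) = -10 - 4*p (f(p) = (-8 - 2*p - 2*p) - 2 = (-8 - 4*p) - 2 = -10 - 4*p)
O(-69)/f(23 - 1*(-4)*(-4)) = (4*(-69)²)/(-10 - 4*(23 - 1*(-4)*(-4))) = (4*4761)/(-10 - 4*(23 - (-4)*(-4))) = 19044/(-10 - 4*(23 - 1*16)) = 19044/(-10 - 4*(23 - 16)) = 19044/(-10 - 4*7) = 19044/(-10 - 28) = 19044/(-38) = 19044*(-1/38) = -9522/19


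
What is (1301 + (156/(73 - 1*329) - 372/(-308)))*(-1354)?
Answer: -4342465529/2464 ≈ -1.7624e+6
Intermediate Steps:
(1301 + (156/(73 - 1*329) - 372/(-308)))*(-1354) = (1301 + (156/(73 - 329) - 372*(-1/308)))*(-1354) = (1301 + (156/(-256) + 93/77))*(-1354) = (1301 + (156*(-1/256) + 93/77))*(-1354) = (1301 + (-39/64 + 93/77))*(-1354) = (1301 + 2949/4928)*(-1354) = (6414277/4928)*(-1354) = -4342465529/2464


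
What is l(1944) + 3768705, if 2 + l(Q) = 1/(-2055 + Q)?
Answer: 418326032/111 ≈ 3.7687e+6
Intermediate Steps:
l(Q) = -2 + 1/(-2055 + Q)
l(1944) + 3768705 = (4111 - 2*1944)/(-2055 + 1944) + 3768705 = (4111 - 3888)/(-111) + 3768705 = -1/111*223 + 3768705 = -223/111 + 3768705 = 418326032/111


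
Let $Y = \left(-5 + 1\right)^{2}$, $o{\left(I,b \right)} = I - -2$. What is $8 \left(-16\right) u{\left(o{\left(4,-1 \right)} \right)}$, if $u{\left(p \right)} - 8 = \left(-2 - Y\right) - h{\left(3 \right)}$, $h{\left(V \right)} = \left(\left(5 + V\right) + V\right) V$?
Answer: $5504$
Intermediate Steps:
$o{\left(I,b \right)} = 2 + I$ ($o{\left(I,b \right)} = I + 2 = 2 + I$)
$Y = 16$ ($Y = \left(-4\right)^{2} = 16$)
$h{\left(V \right)} = V \left(5 + 2 V\right)$ ($h{\left(V \right)} = \left(5 + 2 V\right) V = V \left(5 + 2 V\right)$)
$u{\left(p \right)} = -43$ ($u{\left(p \right)} = 8 - \left(18 + 3 \left(5 + 2 \cdot 3\right)\right) = 8 - \left(18 + 3 \left(5 + 6\right)\right) = 8 - \left(18 + 3 \cdot 11\right) = 8 - 51 = -43$)
$8 \left(-16\right) u{\left(o{\left(4,-1 \right)} \right)} = 8 \left(-16\right) \left(-43\right) = \left(-128\right) \left(-43\right) = 5504$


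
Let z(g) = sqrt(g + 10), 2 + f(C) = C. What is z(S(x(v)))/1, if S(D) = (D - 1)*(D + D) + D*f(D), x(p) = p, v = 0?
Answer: sqrt(10) ≈ 3.1623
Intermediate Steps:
f(C) = -2 + C
S(D) = D*(-2 + D) + 2*D*(-1 + D) (S(D) = (D - 1)*(D + D) + D*(-2 + D) = (-1 + D)*(2*D) + D*(-2 + D) = 2*D*(-1 + D) + D*(-2 + D) = D*(-2 + D) + 2*D*(-1 + D))
z(g) = sqrt(10 + g)
z(S(x(v)))/1 = sqrt(10 + 0*(-4 + 3*0))/1 = 1*sqrt(10 + 0*(-4 + 0)) = 1*sqrt(10 + 0*(-4)) = 1*sqrt(10 + 0) = 1*sqrt(10) = sqrt(10)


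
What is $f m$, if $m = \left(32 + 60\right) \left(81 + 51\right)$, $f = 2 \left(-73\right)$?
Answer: $-1773024$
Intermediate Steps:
$f = -146$
$m = 12144$ ($m = 92 \cdot 132 = 12144$)
$f m = \left(-146\right) 12144 = -1773024$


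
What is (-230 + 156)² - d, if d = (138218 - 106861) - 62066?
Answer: 36185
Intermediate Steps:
d = -30709 (d = 31357 - 62066 = -30709)
(-230 + 156)² - d = (-230 + 156)² - 1*(-30709) = (-74)² + 30709 = 5476 + 30709 = 36185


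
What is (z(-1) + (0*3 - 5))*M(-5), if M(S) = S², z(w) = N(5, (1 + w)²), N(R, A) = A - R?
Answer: -250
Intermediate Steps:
z(w) = -5 + (1 + w)² (z(w) = (1 + w)² - 1*5 = (1 + w)² - 5 = -5 + (1 + w)²)
(z(-1) + (0*3 - 5))*M(-5) = ((-5 + (1 - 1)²) + (0*3 - 5))*(-5)² = ((-5 + 0²) + (0 - 5))*25 = ((-5 + 0) - 5)*25 = (-5 - 5)*25 = -10*25 = -250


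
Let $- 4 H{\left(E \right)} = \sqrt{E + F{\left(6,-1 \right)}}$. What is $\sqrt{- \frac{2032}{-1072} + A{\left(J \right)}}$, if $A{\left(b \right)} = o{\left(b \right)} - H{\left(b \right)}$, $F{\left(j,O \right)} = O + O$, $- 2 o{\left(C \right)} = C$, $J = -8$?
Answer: $\frac{\sqrt{105860 + 4489 i \sqrt{10}}}{134} \approx 2.4335 + 0.16243 i$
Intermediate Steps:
$o{\left(C \right)} = - \frac{C}{2}$
$F{\left(j,O \right)} = 2 O$
$H{\left(E \right)} = - \frac{\sqrt{-2 + E}}{4}$ ($H{\left(E \right)} = - \frac{\sqrt{E + 2 \left(-1\right)}}{4} = - \frac{\sqrt{E - 2}}{4} = - \frac{\sqrt{-2 + E}}{4}$)
$A{\left(b \right)} = - \frac{b}{2} + \frac{\sqrt{-2 + b}}{4}$ ($A{\left(b \right)} = - \frac{b}{2} - - \frac{\sqrt{-2 + b}}{4} = - \frac{b}{2} + \frac{\sqrt{-2 + b}}{4}$)
$\sqrt{- \frac{2032}{-1072} + A{\left(J \right)}} = \sqrt{- \frac{2032}{-1072} + \left(\left(- \frac{1}{2}\right) \left(-8\right) + \frac{\sqrt{-2 - 8}}{4}\right)} = \sqrt{\left(-2032\right) \left(- \frac{1}{1072}\right) + \left(4 + \frac{\sqrt{-10}}{4}\right)} = \sqrt{\frac{127}{67} + \left(4 + \frac{i \sqrt{10}}{4}\right)} = \sqrt{\frac{395}{67} + \frac{i \sqrt{10}}{4}}$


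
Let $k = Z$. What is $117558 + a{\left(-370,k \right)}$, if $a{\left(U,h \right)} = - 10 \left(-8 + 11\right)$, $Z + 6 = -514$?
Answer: $117528$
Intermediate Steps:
$Z = -520$ ($Z = -6 - 514 = -520$)
$k = -520$
$a{\left(U,h \right)} = -30$ ($a{\left(U,h \right)} = \left(-10\right) 3 = -30$)
$117558 + a{\left(-370,k \right)} = 117558 - 30 = 117528$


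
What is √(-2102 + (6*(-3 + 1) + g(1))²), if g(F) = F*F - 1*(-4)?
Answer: I*√2053 ≈ 45.31*I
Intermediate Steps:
g(F) = 4 + F² (g(F) = F² + 4 = 4 + F²)
√(-2102 + (6*(-3 + 1) + g(1))²) = √(-2102 + (6*(-3 + 1) + (4 + 1²))²) = √(-2102 + (6*(-2) + (4 + 1))²) = √(-2102 + (-12 + 5)²) = √(-2102 + (-7)²) = √(-2102 + 49) = √(-2053) = I*√2053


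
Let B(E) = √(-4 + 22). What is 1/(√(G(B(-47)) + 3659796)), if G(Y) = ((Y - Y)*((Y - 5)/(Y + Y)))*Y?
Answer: √101661/609966 ≈ 0.00052272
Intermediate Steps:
B(E) = 3*√2 (B(E) = √18 = 3*√2)
G(Y) = 0 (G(Y) = (0*((-5 + Y)/((2*Y))))*Y = (0*((-5 + Y)*(1/(2*Y))))*Y = (0*((-5 + Y)/(2*Y)))*Y = 0*Y = 0)
1/(√(G(B(-47)) + 3659796)) = 1/(√(0 + 3659796)) = 1/(√3659796) = 1/(6*√101661) = √101661/609966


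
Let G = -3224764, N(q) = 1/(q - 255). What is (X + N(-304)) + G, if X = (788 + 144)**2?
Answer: -1317082261/559 ≈ -2.3561e+6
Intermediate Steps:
N(q) = 1/(-255 + q)
X = 868624 (X = 932**2 = 868624)
(X + N(-304)) + G = (868624 + 1/(-255 - 304)) - 3224764 = (868624 + 1/(-559)) - 3224764 = (868624 - 1/559) - 3224764 = 485560815/559 - 3224764 = -1317082261/559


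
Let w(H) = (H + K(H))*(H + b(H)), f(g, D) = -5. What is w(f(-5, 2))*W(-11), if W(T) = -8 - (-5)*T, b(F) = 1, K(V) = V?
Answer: -2520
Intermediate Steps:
W(T) = -8 + 5*T
w(H) = 2*H*(1 + H) (w(H) = (H + H)*(H + 1) = (2*H)*(1 + H) = 2*H*(1 + H))
w(f(-5, 2))*W(-11) = (2*(-5)*(1 - 5))*(-8 + 5*(-11)) = (2*(-5)*(-4))*(-8 - 55) = 40*(-63) = -2520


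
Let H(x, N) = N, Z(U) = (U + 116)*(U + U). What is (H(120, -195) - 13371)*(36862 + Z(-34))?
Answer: -424425876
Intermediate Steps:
Z(U) = 2*U*(116 + U) (Z(U) = (116 + U)*(2*U) = 2*U*(116 + U))
(H(120, -195) - 13371)*(36862 + Z(-34)) = (-195 - 13371)*(36862 + 2*(-34)*(116 - 34)) = -13566*(36862 + 2*(-34)*82) = -13566*(36862 - 5576) = -13566*31286 = -424425876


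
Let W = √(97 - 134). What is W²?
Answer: -37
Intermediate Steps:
W = I*√37 (W = √(-37) = I*√37 ≈ 6.0828*I)
W² = (I*√37)² = -37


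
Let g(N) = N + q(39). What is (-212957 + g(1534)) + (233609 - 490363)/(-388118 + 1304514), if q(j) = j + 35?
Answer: -96839817479/458198 ≈ -2.1135e+5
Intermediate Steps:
q(j) = 35 + j
g(N) = 74 + N (g(N) = N + (35 + 39) = N + 74 = 74 + N)
(-212957 + g(1534)) + (233609 - 490363)/(-388118 + 1304514) = (-212957 + (74 + 1534)) + (233609 - 490363)/(-388118 + 1304514) = (-212957 + 1608) - 256754/916396 = -211349 - 256754*1/916396 = -211349 - 128377/458198 = -96839817479/458198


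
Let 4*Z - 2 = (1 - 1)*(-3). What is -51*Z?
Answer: -51/2 ≈ -25.500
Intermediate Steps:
Z = ½ (Z = ½ + ((1 - 1)*(-3))/4 = ½ + (0*(-3))/4 = ½ + (¼)*0 = ½ + 0 = ½ ≈ 0.50000)
-51*Z = -51*½ = -51/2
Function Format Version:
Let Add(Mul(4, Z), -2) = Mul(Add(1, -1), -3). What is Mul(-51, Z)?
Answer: Rational(-51, 2) ≈ -25.500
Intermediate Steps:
Z = Rational(1, 2) (Z = Add(Rational(1, 2), Mul(Rational(1, 4), Mul(Add(1, -1), -3))) = Add(Rational(1, 2), Mul(Rational(1, 4), Mul(0, -3))) = Add(Rational(1, 2), Mul(Rational(1, 4), 0)) = Add(Rational(1, 2), 0) = Rational(1, 2) ≈ 0.50000)
Mul(-51, Z) = Mul(-51, Rational(1, 2)) = Rational(-51, 2)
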